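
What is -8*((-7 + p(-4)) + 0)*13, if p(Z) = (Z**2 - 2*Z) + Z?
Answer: -1352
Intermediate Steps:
p(Z) = Z**2 - Z
-8*((-7 + p(-4)) + 0)*13 = -8*((-7 - 4*(-1 - 4)) + 0)*13 = -8*((-7 - 4*(-5)) + 0)*13 = -8*((-7 + 20) + 0)*13 = -8*(13 + 0)*13 = -8*13*13 = -104*13 = -1352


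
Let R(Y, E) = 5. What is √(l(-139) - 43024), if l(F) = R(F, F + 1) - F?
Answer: 8*I*√670 ≈ 207.07*I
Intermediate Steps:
l(F) = 5 - F
√(l(-139) - 43024) = √((5 - 1*(-139)) - 43024) = √((5 + 139) - 43024) = √(144 - 43024) = √(-42880) = 8*I*√670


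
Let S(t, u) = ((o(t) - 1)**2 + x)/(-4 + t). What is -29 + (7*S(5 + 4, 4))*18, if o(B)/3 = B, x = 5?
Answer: 85661/5 ≈ 17132.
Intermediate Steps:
o(B) = 3*B
S(t, u) = (5 + (-1 + 3*t)**2)/(-4 + t) (S(t, u) = ((3*t - 1)**2 + 5)/(-4 + t) = ((-1 + 3*t)**2 + 5)/(-4 + t) = (5 + (-1 + 3*t)**2)/(-4 + t))
-29 + (7*S(5 + 4, 4))*18 = -29 + (7*((5 + (-1 + 3*(5 + 4))**2)/(-4 + (5 + 4))))*18 = -29 + (7*((5 + (-1 + 3*9)**2)/(-4 + 9)))*18 = -29 + (7*((5 + (-1 + 27)**2)/5))*18 = -29 + (7*((5 + 26**2)/5))*18 = -29 + (7*((5 + 676)/5))*18 = -29 + (7*((1/5)*681))*18 = -29 + (7*(681/5))*18 = -29 + (4767/5)*18 = -29 + 85806/5 = 85661/5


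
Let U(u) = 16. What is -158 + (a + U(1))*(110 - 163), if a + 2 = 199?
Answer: -11447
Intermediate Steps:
a = 197 (a = -2 + 199 = 197)
-158 + (a + U(1))*(110 - 163) = -158 + (197 + 16)*(110 - 163) = -158 + 213*(-53) = -158 - 11289 = -11447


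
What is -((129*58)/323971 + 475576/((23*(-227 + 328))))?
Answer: -154090212982/752584633 ≈ -204.75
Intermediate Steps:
-((129*58)/323971 + 475576/((23*(-227 + 328)))) = -(7482*(1/323971) + 475576/((23*101))) = -(7482/323971 + 475576/2323) = -1*154090212982/752584633 = -154090212982/752584633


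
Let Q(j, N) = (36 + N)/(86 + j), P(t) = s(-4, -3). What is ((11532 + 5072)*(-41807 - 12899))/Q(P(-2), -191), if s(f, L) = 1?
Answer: 79025442888/155 ≈ 5.0984e+8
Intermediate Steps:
P(t) = 1
Q(j, N) = (36 + N)/(86 + j)
((11532 + 5072)*(-41807 - 12899))/Q(P(-2), -191) = ((11532 + 5072)*(-41807 - 12899))/(((36 - 191)/(86 + 1))) = (16604*(-54706))/((-155/87)) = -908338424/((1/87)*(-155)) = -908338424/(-155/87) = -908338424*(-87/155) = 79025442888/155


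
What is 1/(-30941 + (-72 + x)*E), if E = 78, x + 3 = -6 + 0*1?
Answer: -1/37259 ≈ -2.6839e-5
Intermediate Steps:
x = -9 (x = -3 + (-6 + 0*1) = -3 + (-6 + 0) = -3 - 6 = -9)
1/(-30941 + (-72 + x)*E) = 1/(-30941 + (-72 - 9)*78) = 1/(-30941 - 81*78) = 1/(-30941 - 6318) = 1/(-37259) = -1/37259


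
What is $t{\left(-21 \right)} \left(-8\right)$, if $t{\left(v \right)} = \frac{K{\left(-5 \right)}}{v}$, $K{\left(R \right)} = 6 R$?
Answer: $- \frac{80}{7} \approx -11.429$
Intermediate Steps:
$t{\left(v \right)} = - \frac{30}{v}$ ($t{\left(v \right)} = \frac{6 \left(-5\right)}{v} = - \frac{30}{v}$)
$t{\left(-21 \right)} \left(-8\right) = - \frac{30}{-21} \left(-8\right) = \left(-30\right) \left(- \frac{1}{21}\right) \left(-8\right) = \frac{10}{7} \left(-8\right) = - \frac{80}{7}$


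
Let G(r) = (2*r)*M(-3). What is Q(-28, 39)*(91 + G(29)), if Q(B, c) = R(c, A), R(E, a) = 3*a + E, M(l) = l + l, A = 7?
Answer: -15420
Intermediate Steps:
M(l) = 2*l
R(E, a) = E + 3*a
Q(B, c) = 21 + c (Q(B, c) = c + 3*7 = c + 21 = 21 + c)
G(r) = -12*r (G(r) = (2*r)*(2*(-3)) = (2*r)*(-6) = -12*r)
Q(-28, 39)*(91 + G(29)) = (21 + 39)*(91 - 12*29) = 60*(91 - 348) = 60*(-257) = -15420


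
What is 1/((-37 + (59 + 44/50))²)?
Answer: 625/327184 ≈ 0.0019102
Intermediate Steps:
1/((-37 + (59 + 44/50))²) = 1/((-37 + (59 + 44*(1/50)))²) = 1/((-37 + (59 + 22/25))²) = 1/((-37 + 1497/25)²) = 1/((572/25)²) = 1/(327184/625) = 625/327184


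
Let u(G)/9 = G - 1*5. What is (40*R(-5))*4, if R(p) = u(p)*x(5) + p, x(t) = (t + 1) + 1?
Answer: -101600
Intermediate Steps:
u(G) = -45 + 9*G (u(G) = 9*(G - 1*5) = 9*(G - 5) = 9*(-5 + G) = -45 + 9*G)
x(t) = 2 + t (x(t) = (1 + t) + 1 = 2 + t)
R(p) = -315 + 64*p (R(p) = (-45 + 9*p)*(2 + 5) + p = (-45 + 9*p)*7 + p = (-315 + 63*p) + p = -315 + 64*p)
(40*R(-5))*4 = (40*(-315 + 64*(-5)))*4 = (40*(-315 - 320))*4 = (40*(-635))*4 = -25400*4 = -101600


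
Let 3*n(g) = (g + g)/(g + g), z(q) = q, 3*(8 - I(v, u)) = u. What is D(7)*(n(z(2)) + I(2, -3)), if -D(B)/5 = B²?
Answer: -6860/3 ≈ -2286.7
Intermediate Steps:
I(v, u) = 8 - u/3
D(B) = -5*B²
n(g) = ⅓ (n(g) = ((g + g)/(g + g))/3 = ((2*g)/((2*g)))/3 = ((2*g)*(1/(2*g)))/3 = (⅓)*1 = ⅓)
D(7)*(n(z(2)) + I(2, -3)) = (-5*7²)*(⅓ + (8 - ⅓*(-3))) = (-5*49)*(⅓ + (8 + 1)) = -245*(⅓ + 9) = -245*28/3 = -6860/3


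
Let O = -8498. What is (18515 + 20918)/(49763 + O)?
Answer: 39433/41265 ≈ 0.95560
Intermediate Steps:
(18515 + 20918)/(49763 + O) = (18515 + 20918)/(49763 - 8498) = 39433/41265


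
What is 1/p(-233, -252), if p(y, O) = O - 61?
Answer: -1/313 ≈ -0.0031949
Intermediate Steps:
p(y, O) = -61 + O
1/p(-233, -252) = 1/(-61 - 252) = 1/(-313) = -1/313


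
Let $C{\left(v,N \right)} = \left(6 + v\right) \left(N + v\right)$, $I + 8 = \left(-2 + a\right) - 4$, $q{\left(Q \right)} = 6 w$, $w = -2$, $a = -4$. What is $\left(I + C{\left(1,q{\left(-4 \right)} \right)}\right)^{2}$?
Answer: $9025$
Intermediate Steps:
$q{\left(Q \right)} = -12$ ($q{\left(Q \right)} = 6 \left(-2\right) = -12$)
$I = -18$ ($I = -8 - 10 = -18$)
$\left(I + C{\left(1,q{\left(-4 \right)} \right)}\right)^{2} = \left(-18 + \left(1^{2} + 6 \left(-12\right) + 6 \cdot 1 - 12\right)\right)^{2} = \left(-18 + \left(1 - 72 + 6 - 12\right)\right)^{2} = \left(-18 - 77\right)^{2} = \left(-95\right)^{2} = 9025$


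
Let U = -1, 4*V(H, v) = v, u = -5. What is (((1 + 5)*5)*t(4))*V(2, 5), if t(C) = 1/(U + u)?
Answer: -25/4 ≈ -6.2500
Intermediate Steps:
V(H, v) = v/4
t(C) = -⅙ (t(C) = 1/(-1 - 5) = 1/(-6) = -⅙)
(((1 + 5)*5)*t(4))*V(2, 5) = (((1 + 5)*5)*(-⅙))*((¼)*5) = ((6*5)*(-⅙))*(5/4) = (30*(-⅙))*(5/4) = -5*5/4 = -25/4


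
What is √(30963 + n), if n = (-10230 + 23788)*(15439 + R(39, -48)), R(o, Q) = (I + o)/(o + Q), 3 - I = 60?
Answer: 3*√23264449 ≈ 14470.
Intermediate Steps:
I = -57 (I = 3 - 1*60 = 3 - 60 = -57)
R(o, Q) = (-57 + o)/(Q + o) (R(o, Q) = (-57 + o)/(o + Q) = (-57 + o)/(Q + o))
n = 209349078 (n = (-10230 + 23788)*(15439 + (-57 + 39)/(-48 + 39)) = 13558*(15439 - 18/(-9)) = 13558*(15439 - ⅑*(-18)) = 13558*(15439 + 2) = 13558*15441 = 209349078)
√(30963 + n) = √(30963 + 209349078) = √209380041 = 3*√23264449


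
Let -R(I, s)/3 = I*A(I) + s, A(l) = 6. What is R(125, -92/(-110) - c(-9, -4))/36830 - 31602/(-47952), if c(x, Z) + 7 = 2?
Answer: 4836196127/8094497400 ≈ 0.59747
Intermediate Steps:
c(x, Z) = -5 (c(x, Z) = -7 + 2 = -5)
R(I, s) = -18*I - 3*s (R(I, s) = -3*(I*6 + s) = -3*(6*I + s) = -3*(s + 6*I) = -18*I - 3*s)
R(125, -92/(-110) - c(-9, -4))/36830 - 31602/(-47952) = (-18*125 - 3*(-92/(-110) - 1*(-5)))/36830 - 31602/(-47952) = (-2250 - 3*(-92*(-1/110) + 5))*(1/36830) - 31602*(-1/47952) = (-2250 - 3*(46/55 + 5))*(1/36830) + 5267/7992 = (-2250 - 3*321/55)*(1/36830) + 5267/7992 = (-2250 - 963/55)*(1/36830) + 5267/7992 = -124713/55*1/36830 + 5267/7992 = -124713/2025650 + 5267/7992 = 4836196127/8094497400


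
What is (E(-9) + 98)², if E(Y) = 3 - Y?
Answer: 12100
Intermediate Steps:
(E(-9) + 98)² = ((3 - 1*(-9)) + 98)² = ((3 + 9) + 98)² = (12 + 98)² = 110² = 12100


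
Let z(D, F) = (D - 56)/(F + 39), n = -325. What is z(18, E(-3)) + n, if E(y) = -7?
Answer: -5219/16 ≈ -326.19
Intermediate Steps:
z(D, F) = (-56 + D)/(39 + F)
z(18, E(-3)) + n = (-56 + 18)/(39 - 7) - 325 = -38/32 - 325 = (1/32)*(-38) - 325 = -19/16 - 325 = -5219/16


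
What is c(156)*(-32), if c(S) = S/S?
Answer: -32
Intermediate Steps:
c(S) = 1
c(156)*(-32) = 1*(-32) = -32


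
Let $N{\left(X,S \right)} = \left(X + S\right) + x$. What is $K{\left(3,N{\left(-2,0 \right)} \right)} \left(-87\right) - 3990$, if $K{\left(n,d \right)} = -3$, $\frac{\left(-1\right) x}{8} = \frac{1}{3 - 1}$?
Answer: $-3729$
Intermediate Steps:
$x = -4$ ($x = - \frac{8}{3 - 1} = - \frac{8}{2} = \left(-8\right) \frac{1}{2} = -4$)
$N{\left(X,S \right)} = -4 + S + X$ ($N{\left(X,S \right)} = \left(X + S\right) - 4 = \left(S + X\right) - 4 = -4 + S + X$)
$K{\left(3,N{\left(-2,0 \right)} \right)} \left(-87\right) - 3990 = \left(-3\right) \left(-87\right) - 3990 = 261 - 3990 = -3729$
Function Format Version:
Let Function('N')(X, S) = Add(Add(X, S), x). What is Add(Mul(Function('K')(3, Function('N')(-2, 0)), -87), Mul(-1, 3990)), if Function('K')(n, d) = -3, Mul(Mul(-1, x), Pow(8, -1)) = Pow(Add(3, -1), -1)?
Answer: -3729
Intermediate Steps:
x = -4 (x = Mul(-8, Pow(Add(3, -1), -1)) = Mul(-8, Pow(2, -1)) = Mul(-8, Rational(1, 2)) = -4)
Function('N')(X, S) = Add(-4, S, X) (Function('N')(X, S) = Add(Add(X, S), -4) = Add(Add(S, X), -4) = Add(-4, S, X))
Add(Mul(Function('K')(3, Function('N')(-2, 0)), -87), Mul(-1, 3990)) = Add(Mul(-3, -87), Mul(-1, 3990)) = Add(261, -3990) = -3729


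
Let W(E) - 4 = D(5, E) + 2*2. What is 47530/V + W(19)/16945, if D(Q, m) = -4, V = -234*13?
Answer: -402691841/25773345 ≈ -15.624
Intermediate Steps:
V = -3042
W(E) = 4 (W(E) = 4 + (-4 + 2*2) = 4 + (-4 + 4) = 4 + 0 = 4)
47530/V + W(19)/16945 = 47530/(-3042) + 4/16945 = 47530*(-1/3042) + 4*(1/16945) = -23765/1521 + 4/16945 = -402691841/25773345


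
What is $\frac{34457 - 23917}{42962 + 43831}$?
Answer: $\frac{10540}{86793} \approx 0.12144$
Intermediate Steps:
$\frac{34457 - 23917}{42962 + 43831} = \frac{10540}{86793}$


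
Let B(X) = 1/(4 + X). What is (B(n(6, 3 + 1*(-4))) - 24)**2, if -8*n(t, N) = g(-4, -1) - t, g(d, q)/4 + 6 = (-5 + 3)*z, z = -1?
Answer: 414736/729 ≈ 568.91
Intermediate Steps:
g(d, q) = -16 (g(d, q) = -24 + 4*((-5 + 3)*(-1)) = -24 + 4*(-2*(-1)) = -24 + 4*2 = -24 + 8 = -16)
n(t, N) = 2 + t/8 (n(t, N) = -(-16 - t)/8 = 2 + t/8)
(B(n(6, 3 + 1*(-4))) - 24)**2 = (1/(4 + (2 + (1/8)*6)) - 24)**2 = (1/(4 + (2 + 3/4)) - 24)**2 = (1/(4 + 11/4) - 24)**2 = (1/(27/4) - 24)**2 = (4/27 - 24)**2 = (-644/27)**2 = 414736/729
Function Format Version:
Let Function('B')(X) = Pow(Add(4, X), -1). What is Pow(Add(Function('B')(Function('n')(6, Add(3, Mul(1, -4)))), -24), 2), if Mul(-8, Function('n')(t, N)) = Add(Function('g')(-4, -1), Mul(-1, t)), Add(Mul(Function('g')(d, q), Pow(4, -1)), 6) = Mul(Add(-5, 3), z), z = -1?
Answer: Rational(414736, 729) ≈ 568.91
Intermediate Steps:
Function('g')(d, q) = -16 (Function('g')(d, q) = Add(-24, Mul(4, Mul(Add(-5, 3), -1))) = Add(-24, Mul(4, Mul(-2, -1))) = Add(-24, Mul(4, 2)) = Add(-24, 8) = -16)
Function('n')(t, N) = Add(2, Mul(Rational(1, 8), t)) (Function('n')(t, N) = Mul(Rational(-1, 8), Add(-16, Mul(-1, t))) = Add(2, Mul(Rational(1, 8), t)))
Pow(Add(Function('B')(Function('n')(6, Add(3, Mul(1, -4)))), -24), 2) = Pow(Add(Pow(Add(4, Add(2, Mul(Rational(1, 8), 6))), -1), -24), 2) = Pow(Add(Pow(Add(4, Add(2, Rational(3, 4))), -1), -24), 2) = Pow(Add(Pow(Add(4, Rational(11, 4)), -1), -24), 2) = Pow(Add(Pow(Rational(27, 4), -1), -24), 2) = Pow(Add(Rational(4, 27), -24), 2) = Pow(Rational(-644, 27), 2) = Rational(414736, 729)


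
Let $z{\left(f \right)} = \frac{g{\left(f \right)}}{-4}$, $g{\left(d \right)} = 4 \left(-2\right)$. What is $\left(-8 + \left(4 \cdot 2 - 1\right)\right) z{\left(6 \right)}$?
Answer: $-2$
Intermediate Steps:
$g{\left(d \right)} = -8$
$z{\left(f \right)} = 2$ ($z{\left(f \right)} = - \frac{8}{-4} = \left(-8\right) \left(- \frac{1}{4}\right) = 2$)
$\left(-8 + \left(4 \cdot 2 - 1\right)\right) z{\left(6 \right)} = \left(-8 + \left(4 \cdot 2 - 1\right)\right) 2 = \left(-8 + \left(8 - 1\right)\right) 2 = \left(-8 + 7\right) 2 = \left(-1\right) 2 = -2$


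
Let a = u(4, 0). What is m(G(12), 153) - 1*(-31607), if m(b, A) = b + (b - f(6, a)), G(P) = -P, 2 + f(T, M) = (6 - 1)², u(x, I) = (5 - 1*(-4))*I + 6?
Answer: 31560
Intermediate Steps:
u(x, I) = 6 + 9*I (u(x, I) = (5 + 4)*I + 6 = 9*I + 6 = 6 + 9*I)
a = 6 (a = 6 + 9*0 = 6 + 0 = 6)
f(T, M) = 23 (f(T, M) = -2 + (6 - 1)² = -2 + 5² = -2 + 25 = 23)
m(b, A) = -23 + 2*b (m(b, A) = b + (b - 1*23) = b + (b - 23) = b + (-23 + b) = -23 + 2*b)
m(G(12), 153) - 1*(-31607) = (-23 + 2*(-1*12)) - 1*(-31607) = (-23 + 2*(-12)) + 31607 = (-23 - 24) + 31607 = -47 + 31607 = 31560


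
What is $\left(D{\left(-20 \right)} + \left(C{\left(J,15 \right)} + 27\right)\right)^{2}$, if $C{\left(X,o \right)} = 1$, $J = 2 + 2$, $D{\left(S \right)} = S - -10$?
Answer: $324$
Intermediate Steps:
$D{\left(S \right)} = 10 + S$ ($D{\left(S \right)} = S + 10 = 10 + S$)
$J = 4$
$\left(D{\left(-20 \right)} + \left(C{\left(J,15 \right)} + 27\right)\right)^{2} = \left(\left(10 - 20\right) + \left(1 + 27\right)\right)^{2} = \left(-10 + 28\right)^{2} = 18^{2} = 324$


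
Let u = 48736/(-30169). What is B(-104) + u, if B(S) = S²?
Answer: 326259168/30169 ≈ 10814.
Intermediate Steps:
u = -48736/30169 (u = 48736*(-1/30169) = -48736/30169 ≈ -1.6154)
B(-104) + u = (-104)² - 48736/30169 = 10816 - 48736/30169 = 326259168/30169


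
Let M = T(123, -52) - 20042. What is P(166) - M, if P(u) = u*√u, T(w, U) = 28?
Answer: 20014 + 166*√166 ≈ 22153.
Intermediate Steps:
P(u) = u^(3/2)
M = -20014 (M = 28 - 20042 = -20014)
P(166) - M = 166^(3/2) - 1*(-20014) = 166*√166 + 20014 = 20014 + 166*√166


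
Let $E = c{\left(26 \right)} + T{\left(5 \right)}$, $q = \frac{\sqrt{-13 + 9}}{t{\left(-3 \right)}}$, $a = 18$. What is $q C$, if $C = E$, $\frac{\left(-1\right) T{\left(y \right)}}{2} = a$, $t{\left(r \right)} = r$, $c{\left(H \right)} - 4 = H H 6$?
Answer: $- \frac{8048 i}{3} \approx - 2682.7 i$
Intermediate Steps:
$c{\left(H \right)} = 4 + 6 H^{2}$ ($c{\left(H \right)} = 4 + H H 6 = 4 + H^{2} \cdot 6 = 4 + 6 H^{2}$)
$T{\left(y \right)} = -36$ ($T{\left(y \right)} = \left(-2\right) 18 = -36$)
$q = - \frac{2 i}{3}$ ($q = \frac{\sqrt{-13 + 9}}{-3} = \sqrt{-4} \left(- \frac{1}{3}\right) = 2 i \left(- \frac{1}{3}\right) = - \frac{2 i}{3} \approx - 0.66667 i$)
$E = 4024$ ($E = \left(4 + 6 \cdot 26^{2}\right) - 36 = \left(4 + 6 \cdot 676\right) - 36 = \left(4 + 4056\right) - 36 = 4060 - 36 = 4024$)
$C = 4024$
$q C = - \frac{2 i}{3} \cdot 4024 = - \frac{8048 i}{3}$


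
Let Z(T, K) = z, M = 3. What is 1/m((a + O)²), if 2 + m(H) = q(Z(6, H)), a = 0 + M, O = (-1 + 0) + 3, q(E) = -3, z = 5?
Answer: -⅕ ≈ -0.20000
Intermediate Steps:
Z(T, K) = 5
O = 2 (O = -1 + 3 = 2)
a = 3 (a = 0 + 3 = 3)
m(H) = -5 (m(H) = -2 - 3 = -5)
1/m((a + O)²) = 1/(-5) = -⅕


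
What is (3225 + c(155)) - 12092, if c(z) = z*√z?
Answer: -8867 + 155*√155 ≈ -6937.3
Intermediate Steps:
c(z) = z^(3/2)
(3225 + c(155)) - 12092 = (3225 + 155^(3/2)) - 12092 = (3225 + 155*√155) - 12092 = -8867 + 155*√155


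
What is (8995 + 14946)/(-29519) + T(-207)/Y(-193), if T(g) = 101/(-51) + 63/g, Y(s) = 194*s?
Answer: -525698412293/648229358427 ≈ -0.81098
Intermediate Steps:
T(g) = -101/51 + 63/g (T(g) = 101*(-1/51) + 63/g = -101/51 + 63/g)
(8995 + 14946)/(-29519) + T(-207)/Y(-193) = (8995 + 14946)/(-29519) + (-101/51 + 63/(-207))/((194*(-193))) = 23941*(-1/29519) + (-101/51 + 63*(-1/207))/(-37442) = -23941/29519 + (-101/51 - 7/23)*(-1/37442) = -23941/29519 - 2680/1173*(-1/37442) = -23941/29519 + 1340/21959733 = -525698412293/648229358427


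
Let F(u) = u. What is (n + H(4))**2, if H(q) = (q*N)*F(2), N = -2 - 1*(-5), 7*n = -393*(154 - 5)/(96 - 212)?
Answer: 6091022025/659344 ≈ 9238.0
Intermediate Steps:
n = 58557/812 (n = (-393*(154 - 5)/(96 - 212))/7 = (-393/((-116/149)))/7 = (-393/((-116*1/149)))/7 = (-393/(-116/149))/7 = (-393*(-149/116))/7 = (1/7)*(58557/116) = 58557/812 ≈ 72.115)
N = 3 (N = -2 + 5 = 3)
H(q) = 6*q (H(q) = (q*3)*2 = (3*q)*2 = 6*q)
(n + H(4))**2 = (58557/812 + 6*4)**2 = (58557/812 + 24)**2 = (78045/812)**2 = 6091022025/659344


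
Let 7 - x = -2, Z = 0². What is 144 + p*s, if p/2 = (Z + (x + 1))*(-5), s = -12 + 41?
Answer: -2756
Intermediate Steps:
Z = 0
s = 29
x = 9 (x = 7 - 1*(-2) = 7 + 2 = 9)
p = -100 (p = 2*((0 + (9 + 1))*(-5)) = 2*((0 + 10)*(-5)) = 2*(10*(-5)) = 2*(-50) = -100)
144 + p*s = 144 - 100*29 = 144 - 2900 = -2756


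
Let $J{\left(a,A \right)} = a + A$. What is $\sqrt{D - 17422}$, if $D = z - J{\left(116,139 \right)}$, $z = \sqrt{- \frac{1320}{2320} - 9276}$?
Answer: $\frac{\sqrt{-59465428 + 58 i \sqrt{31206378}}}{58} \approx 0.36221 + 132.96 i$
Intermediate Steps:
$J{\left(a,A \right)} = A + a$
$z = \frac{i \sqrt{31206378}}{58}$ ($z = \sqrt{\left(-1320\right) \frac{1}{2320} - 9276} = \sqrt{- \frac{33}{58} - 9276} = \sqrt{- \frac{538041}{58}} = \frac{i \sqrt{31206378}}{58} \approx 96.315 i$)
$D = -255 + \frac{i \sqrt{31206378}}{58}$ ($D = \frac{i \sqrt{31206378}}{58} - \left(139 + 116\right) = \frac{i \sqrt{31206378}}{58} - 255 = -255 + \frac{i \sqrt{31206378}}{58} \approx -255.0 + 96.315 i$)
$\sqrt{D - 17422} = \sqrt{\left(-255 + \frac{i \sqrt{31206378}}{58}\right) - 17422} = \sqrt{-17677 + \frac{i \sqrt{31206378}}{58}}$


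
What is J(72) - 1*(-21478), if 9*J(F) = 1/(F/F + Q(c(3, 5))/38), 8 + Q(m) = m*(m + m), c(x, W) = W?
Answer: 7732099/360 ≈ 21478.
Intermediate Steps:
Q(m) = -8 + 2*m² (Q(m) = -8 + m*(m + m) = -8 + m*(2*m) = -8 + 2*m²)
J(F) = 19/360 (J(F) = 1/(9*(F/F + (-8 + 2*5²)/38)) = 1/(9*(1 + (-8 + 2*25)*(1/38))) = 1/(9*(1 + (-8 + 50)*(1/38))) = 1/(9*(1 + 42*(1/38))) = 1/(9*(1 + 21/19)) = 1/(9*(40/19)) = (⅑)*(19/40) = 19/360)
J(72) - 1*(-21478) = 19/360 - 1*(-21478) = 19/360 + 21478 = 7732099/360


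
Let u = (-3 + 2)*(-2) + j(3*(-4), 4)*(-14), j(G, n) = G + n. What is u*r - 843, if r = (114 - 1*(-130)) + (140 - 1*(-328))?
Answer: 80325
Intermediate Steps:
r = 712 (r = (114 + 130) + (140 + 328) = 244 + 468 = 712)
u = 114 (u = (-3 + 2)*(-2) + (3*(-4) + 4)*(-14) = -1*(-2) + (-12 + 4)*(-14) = 2 - 8*(-14) = 2 + 112 = 114)
u*r - 843 = 114*712 - 843 = 81168 - 843 = 80325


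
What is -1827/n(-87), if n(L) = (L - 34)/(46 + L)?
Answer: -74907/121 ≈ -619.07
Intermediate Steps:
n(L) = (-34 + L)/(46 + L)
-1827/n(-87) = -1827*(46 - 87)/(-34 - 87) = -1827/(-121/(-41)) = -1827/((-1/41*(-121))) = -1827/121/41 = -1827*41/121 = -74907/121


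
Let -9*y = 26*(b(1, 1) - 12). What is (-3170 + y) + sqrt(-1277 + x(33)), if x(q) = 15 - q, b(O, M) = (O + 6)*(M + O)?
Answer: -28582/9 + I*sqrt(1295) ≈ -3175.8 + 35.986*I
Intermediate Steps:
b(O, M) = (6 + O)*(M + O)
y = -52/9 (y = -26*((1**2 + 6*1 + 6*1 + 1*1) - 12)/9 = -26*((1 + 6 + 6 + 1) - 12)/9 = -26*(14 - 12)/9 = -26*2/9 = -1/9*52 = -52/9 ≈ -5.7778)
(-3170 + y) + sqrt(-1277 + x(33)) = (-3170 - 52/9) + sqrt(-1277 + (15 - 1*33)) = -28582/9 + sqrt(-1277 + (15 - 33)) = -28582/9 + sqrt(-1277 - 18) = -28582/9 + sqrt(-1295) = -28582/9 + I*sqrt(1295)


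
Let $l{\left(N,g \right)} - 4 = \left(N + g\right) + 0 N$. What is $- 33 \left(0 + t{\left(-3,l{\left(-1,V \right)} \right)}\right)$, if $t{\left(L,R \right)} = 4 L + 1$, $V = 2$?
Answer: $363$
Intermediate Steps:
$l{\left(N,g \right)} = 4 + N + g$ ($l{\left(N,g \right)} = 4 + \left(\left(N + g\right) + 0 N\right) = 4 + \left(\left(N + g\right) + 0\right) = 4 + \left(N + g\right) = 4 + N + g$)
$t{\left(L,R \right)} = 1 + 4 L$
$- 33 \left(0 + t{\left(-3,l{\left(-1,V \right)} \right)}\right) = - 33 \left(0 + \left(1 + 4 \left(-3\right)\right)\right) = - 33 \left(0 + \left(1 - 12\right)\right) = - 33 \left(0 - 11\right) = \left(-33\right) \left(-11\right) = 363$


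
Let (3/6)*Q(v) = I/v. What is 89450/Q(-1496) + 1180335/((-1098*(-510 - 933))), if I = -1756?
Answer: 679570482235/17834814 ≈ 38104.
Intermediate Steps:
Q(v) = -3512/v (Q(v) = 2*(-1756/v) = -3512/v)
89450/Q(-1496) + 1180335/((-1098*(-510 - 933))) = 89450/((-3512/(-1496))) + 1180335/((-1098*(-510 - 933))) = 89450/((-3512*(-1/1496))) + 1180335/((-1098*(-1443))) = 89450/(439/187) + 1180335/1584414 = 89450*(187/439) + 1180335*(1/1584414) = 16727150/439 + 30265/40626 = 679570482235/17834814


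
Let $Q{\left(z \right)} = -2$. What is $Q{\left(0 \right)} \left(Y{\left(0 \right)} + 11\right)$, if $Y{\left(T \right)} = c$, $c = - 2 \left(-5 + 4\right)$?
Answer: $-26$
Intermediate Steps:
$c = 2$ ($c = \left(-2\right) \left(-1\right) = 2$)
$Y{\left(T \right)} = 2$
$Q{\left(0 \right)} \left(Y{\left(0 \right)} + 11\right) = - 2 \left(2 + 11\right) = \left(-2\right) 13 = -26$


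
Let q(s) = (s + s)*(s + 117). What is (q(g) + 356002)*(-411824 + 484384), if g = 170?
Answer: 32911909920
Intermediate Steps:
q(s) = 2*s*(117 + s) (q(s) = (2*s)*(117 + s) = 2*s*(117 + s))
(q(g) + 356002)*(-411824 + 484384) = (2*170*(117 + 170) + 356002)*(-411824 + 484384) = (2*170*287 + 356002)*72560 = (97580 + 356002)*72560 = 453582*72560 = 32911909920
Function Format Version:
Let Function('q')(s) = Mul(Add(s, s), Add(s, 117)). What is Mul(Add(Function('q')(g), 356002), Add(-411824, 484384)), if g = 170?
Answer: 32911909920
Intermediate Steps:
Function('q')(s) = Mul(2, s, Add(117, s)) (Function('q')(s) = Mul(Mul(2, s), Add(117, s)) = Mul(2, s, Add(117, s)))
Mul(Add(Function('q')(g), 356002), Add(-411824, 484384)) = Mul(Add(Mul(2, 170, Add(117, 170)), 356002), Add(-411824, 484384)) = Mul(Add(Mul(2, 170, 287), 356002), 72560) = Mul(Add(97580, 356002), 72560) = Mul(453582, 72560) = 32911909920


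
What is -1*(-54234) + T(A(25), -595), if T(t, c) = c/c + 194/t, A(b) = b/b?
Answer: 54429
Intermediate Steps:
A(b) = 1
T(t, c) = 1 + 194/t
-1*(-54234) + T(A(25), -595) = -1*(-54234) + (194 + 1)/1 = 54234 + 1*195 = 54234 + 195 = 54429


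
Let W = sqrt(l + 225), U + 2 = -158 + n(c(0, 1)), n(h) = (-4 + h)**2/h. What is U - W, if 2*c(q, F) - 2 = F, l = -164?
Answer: -935/6 - sqrt(61) ≈ -163.64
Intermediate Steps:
c(q, F) = 1 + F/2
n(h) = (-4 + h)**2/h
U = -935/6 (U = -2 + (-158 + (-4 + (1 + (1/2)*1))**2/(1 + (1/2)*1)) = -2 + (-158 + (-4 + (1 + 1/2))**2/(1 + 1/2)) = -2 + (-158 + (-4 + 3/2)**2/(3/2)) = -2 + (-158 + 2*(-5/2)**2/3) = -2 + (-158 + (2/3)*(25/4)) = -2 + (-158 + 25/6) = -2 - 923/6 = -935/6 ≈ -155.83)
W = sqrt(61) (W = sqrt(-164 + 225) = sqrt(61) ≈ 7.8102)
U - W = -935/6 - sqrt(61)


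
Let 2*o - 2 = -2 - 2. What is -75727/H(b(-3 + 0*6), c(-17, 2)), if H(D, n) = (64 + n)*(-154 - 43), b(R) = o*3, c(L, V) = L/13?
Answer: 984451/160555 ≈ 6.1315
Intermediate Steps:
c(L, V) = L/13 (c(L, V) = L*(1/13) = L/13)
o = -1 (o = 1 + (-2 - 2)/2 = 1 + (½)*(-4) = 1 - 2 = -1)
b(R) = -3 (b(R) = -1*3 = -3)
H(D, n) = -12608 - 197*n (H(D, n) = (64 + n)*(-197) = -12608 - 197*n)
-75727/H(b(-3 + 0*6), c(-17, 2)) = -75727/(-12608 - 197*(-17)/13) = -75727/(-12608 - 197*(-17/13)) = -75727/(-12608 + 3349/13) = -75727/(-160555/13) = -75727*(-13/160555) = 984451/160555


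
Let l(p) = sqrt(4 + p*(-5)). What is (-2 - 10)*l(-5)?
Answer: -12*sqrt(29) ≈ -64.622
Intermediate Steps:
l(p) = sqrt(4 - 5*p)
(-2 - 10)*l(-5) = (-2 - 10)*sqrt(4 - 5*(-5)) = -12*sqrt(4 + 25) = -12*sqrt(29)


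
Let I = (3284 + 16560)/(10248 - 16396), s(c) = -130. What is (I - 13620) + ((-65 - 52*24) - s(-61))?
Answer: -22757172/1537 ≈ -14806.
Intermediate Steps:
I = -4961/1537 (I = 19844/(-6148) = 19844*(-1/6148) = -4961/1537 ≈ -3.2277)
(I - 13620) + ((-65 - 52*24) - s(-61)) = (-4961/1537 - 13620) + ((-65 - 52*24) - 1*(-130)) = -20938901/1537 + ((-65 - 1248) + 130) = -20938901/1537 + (-1313 + 130) = -20938901/1537 - 1183 = -22757172/1537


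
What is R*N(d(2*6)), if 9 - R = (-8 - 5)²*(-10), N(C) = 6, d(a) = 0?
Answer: 10194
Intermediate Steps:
R = 1699 (R = 9 - (-8 - 5)²*(-10) = 9 - (-13)²*(-10) = 9 - 169*(-10) = 9 - 1*(-1690) = 9 + 1690 = 1699)
R*N(d(2*6)) = 1699*6 = 10194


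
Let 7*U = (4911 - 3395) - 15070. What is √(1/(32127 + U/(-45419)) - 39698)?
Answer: I*√4141725790109923123170465/10214247045 ≈ 199.24*I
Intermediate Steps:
U = -13554/7 (U = ((4911 - 3395) - 15070)/7 = (1516 - 15070)/7 = (⅐)*(-13554) = -13554/7 ≈ -1936.3)
√(1/(32127 + U/(-45419)) - 39698) = √(1/(32127 - 13554/7/(-45419)) - 39698) = √(1/(32127 - 13554/7*(-1/45419)) - 39698) = √(1/(32127 + 13554/317933) - 39698) = √(1/(10214247045/317933) - 39698) = √(317933/10214247045 - 39698) = √(-405485178874477/10214247045) = I*√4141725790109923123170465/10214247045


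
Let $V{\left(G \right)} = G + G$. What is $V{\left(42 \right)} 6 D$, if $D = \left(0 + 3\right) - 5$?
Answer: $-1008$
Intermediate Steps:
$D = -2$ ($D = 3 - 5 = -2$)
$V{\left(G \right)} = 2 G$
$V{\left(42 \right)} 6 D = 2 \cdot 42 \cdot 6 \left(-2\right) = 84 \left(-12\right) = -1008$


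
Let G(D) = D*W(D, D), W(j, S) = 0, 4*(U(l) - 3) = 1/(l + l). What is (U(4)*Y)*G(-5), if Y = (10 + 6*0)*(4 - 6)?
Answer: 0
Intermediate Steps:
U(l) = 3 + 1/(8*l) (U(l) = 3 + 1/(4*(l + l)) = 3 + 1/(4*((2*l))) = 3 + (1/(2*l))/4 = 3 + 1/(8*l))
G(D) = 0 (G(D) = D*0 = 0)
Y = -20 (Y = (10 + 0)*(-2) = 10*(-2) = -20)
(U(4)*Y)*G(-5) = ((3 + (⅛)/4)*(-20))*0 = ((3 + (⅛)*(¼))*(-20))*0 = ((3 + 1/32)*(-20))*0 = ((97/32)*(-20))*0 = -485/8*0 = 0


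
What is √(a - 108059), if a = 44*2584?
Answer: √5637 ≈ 75.080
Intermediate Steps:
a = 113696
√(a - 108059) = √(113696 - 108059) = √5637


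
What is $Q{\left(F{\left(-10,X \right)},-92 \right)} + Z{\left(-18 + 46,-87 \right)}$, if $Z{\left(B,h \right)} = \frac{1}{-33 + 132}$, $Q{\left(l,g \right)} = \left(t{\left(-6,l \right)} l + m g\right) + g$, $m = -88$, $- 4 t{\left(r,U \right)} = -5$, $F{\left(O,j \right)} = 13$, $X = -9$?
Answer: $\frac{3176023}{396} \approx 8020.3$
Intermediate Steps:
$t{\left(r,U \right)} = \frac{5}{4}$ ($t{\left(r,U \right)} = \left(- \frac{1}{4}\right) \left(-5\right) = \frac{5}{4}$)
$Q{\left(l,g \right)} = - 87 g + \frac{5 l}{4}$ ($Q{\left(l,g \right)} = \left(\frac{5 l}{4} - 88 g\right) + g = \left(- 88 g + \frac{5 l}{4}\right) + g = - 87 g + \frac{5 l}{4}$)
$Z{\left(B,h \right)} = \frac{1}{99}$
$Q{\left(F{\left(-10,X \right)},-92 \right)} + Z{\left(-18 + 46,-87 \right)} = \left(\left(-87\right) \left(-92\right) + \frac{5}{4} \cdot 13\right) + \frac{1}{99} = \left(8004 + \frac{65}{4}\right) + \frac{1}{99} = \frac{32081}{4} + \frac{1}{99} = \frac{3176023}{396}$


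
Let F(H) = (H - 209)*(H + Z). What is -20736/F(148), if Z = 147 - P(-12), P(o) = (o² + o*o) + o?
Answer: 20736/1159 ≈ 17.891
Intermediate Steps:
P(o) = o + 2*o² (P(o) = (o² + o²) + o = 2*o² + o = o + 2*o²)
Z = -129 (Z = 147 - (-12)*(1 + 2*(-12)) = 147 - (-12)*(1 - 24) = 147 - (-12)*(-23) = 147 - 1*276 = 147 - 276 = -129)
F(H) = (-209 + H)*(-129 + H) (F(H) = (H - 209)*(H - 129) = (-209 + H)*(-129 + H))
-20736/F(148) = -20736/(26961 + 148² - 338*148) = -20736/(26961 + 21904 - 50024) = -20736/(-1159) = -20736*(-1/1159) = 20736/1159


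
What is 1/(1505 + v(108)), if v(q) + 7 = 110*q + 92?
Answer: 1/13470 ≈ 7.4239e-5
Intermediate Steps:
v(q) = 85 + 110*q (v(q) = -7 + (110*q + 92) = -7 + (92 + 110*q) = 85 + 110*q)
1/(1505 + v(108)) = 1/(1505 + (85 + 110*108)) = 1/(1505 + (85 + 11880)) = 1/(1505 + 11965) = 1/13470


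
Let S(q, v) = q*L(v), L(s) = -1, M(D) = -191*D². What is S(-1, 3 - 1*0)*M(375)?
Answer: -26859375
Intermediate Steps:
S(q, v) = -q (S(q, v) = q*(-1) = -q)
S(-1, 3 - 1*0)*M(375) = (-1*(-1))*(-191*375²) = 1*(-191*140625) = 1*(-26859375) = -26859375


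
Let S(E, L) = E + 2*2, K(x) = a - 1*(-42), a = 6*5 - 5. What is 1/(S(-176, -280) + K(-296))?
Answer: -1/105 ≈ -0.0095238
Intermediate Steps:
a = 25 (a = 30 - 5 = 25)
K(x) = 67 (K(x) = 25 - 1*(-42) = 25 + 42 = 67)
S(E, L) = 4 + E (S(E, L) = E + 4 = 4 + E)
1/(S(-176, -280) + K(-296)) = 1/((4 - 176) + 67) = 1/(-172 + 67) = 1/(-105) = -1/105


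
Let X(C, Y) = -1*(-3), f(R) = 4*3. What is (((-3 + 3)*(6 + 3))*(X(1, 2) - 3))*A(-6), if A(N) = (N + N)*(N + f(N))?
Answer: 0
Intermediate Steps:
f(R) = 12
X(C, Y) = 3
A(N) = 2*N*(12 + N) (A(N) = (N + N)*(N + 12) = (2*N)*(12 + N) = 2*N*(12 + N))
(((-3 + 3)*(6 + 3))*(X(1, 2) - 3))*A(-6) = (((-3 + 3)*(6 + 3))*(3 - 3))*(2*(-6)*(12 - 6)) = ((0*9)*0)*(2*(-6)*6) = (0*0)*(-72) = 0*(-72) = 0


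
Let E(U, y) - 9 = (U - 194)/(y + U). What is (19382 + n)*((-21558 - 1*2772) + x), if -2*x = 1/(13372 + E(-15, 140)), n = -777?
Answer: -1514070484754425/3344832 ≈ -4.5266e+8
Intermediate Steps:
E(U, y) = 9 + (-194 + U)/(U + y) (E(U, y) = 9 + (U - 194)/(y + U) = 9 + (-194 + U)/(U + y))
x = -125/3344832 (x = -1/(2*(13372 + (-194 + 9*140 + 10*(-15))/(-15 + 140))) = -1/(2*(13372 + (-194 + 1260 - 150)/125)) = -1/(2*(13372 + (1/125)*916)) = -1/(2*(13372 + 916/125)) = -1/(2*1672416/125) = -½*125/1672416 = -125/3344832 ≈ -3.7371e-5)
(19382 + n)*((-21558 - 1*2772) + x) = (19382 - 777)*((-21558 - 1*2772) - 125/3344832) = 18605*((-21558 - 2772) - 125/3344832) = 18605*(-24330 - 125/3344832) = 18605*(-81379762685/3344832) = -1514070484754425/3344832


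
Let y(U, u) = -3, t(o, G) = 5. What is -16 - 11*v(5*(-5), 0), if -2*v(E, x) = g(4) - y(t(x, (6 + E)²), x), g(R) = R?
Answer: 45/2 ≈ 22.500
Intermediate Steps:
v(E, x) = -7/2 (v(E, x) = -(4 - 1*(-3))/2 = -(4 + 3)/2 = -½*7 = -7/2)
-16 - 11*v(5*(-5), 0) = -16 - 11*(-7/2) = -16 + 77/2 = 45/2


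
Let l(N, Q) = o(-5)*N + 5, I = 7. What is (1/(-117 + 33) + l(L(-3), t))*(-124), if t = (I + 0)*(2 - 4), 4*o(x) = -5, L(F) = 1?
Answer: -9734/21 ≈ -463.52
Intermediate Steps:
o(x) = -5/4 (o(x) = (¼)*(-5) = -5/4)
t = -14 (t = (7 + 0)*(2 - 4) = 7*(-2) = -14)
l(N, Q) = 5 - 5*N/4 (l(N, Q) = -5*N/4 + 5 = 5 - 5*N/4)
(1/(-117 + 33) + l(L(-3), t))*(-124) = (1/(-117 + 33) + (5 - 5/4*1))*(-124) = (1/(-84) + (5 - 5/4))*(-124) = (-1/84 + 15/4)*(-124) = (157/42)*(-124) = -9734/21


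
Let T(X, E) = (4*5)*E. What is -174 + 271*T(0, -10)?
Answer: -54374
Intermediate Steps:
T(X, E) = 20*E
-174 + 271*T(0, -10) = -174 + 271*(20*(-10)) = -174 + 271*(-200) = -174 - 54200 = -54374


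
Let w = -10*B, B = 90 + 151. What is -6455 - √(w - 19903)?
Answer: -6455 - I*√22313 ≈ -6455.0 - 149.38*I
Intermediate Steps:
B = 241
w = -2410 (w = -10*241 = -2410)
-6455 - √(w - 19903) = -6455 - √(-2410 - 19903) = -6455 - √(-22313) = -6455 - I*√22313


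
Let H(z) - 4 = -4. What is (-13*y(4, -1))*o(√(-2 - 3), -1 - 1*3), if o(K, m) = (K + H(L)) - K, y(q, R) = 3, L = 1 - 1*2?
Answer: 0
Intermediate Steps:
L = -1 (L = 1 - 2 = -1)
H(z) = 0 (H(z) = 4 - 4 = 0)
o(K, m) = 0 (o(K, m) = (K + 0) - K = K - K = 0)
(-13*y(4, -1))*o(√(-2 - 3), -1 - 1*3) = -13*3*0 = -39*0 = 0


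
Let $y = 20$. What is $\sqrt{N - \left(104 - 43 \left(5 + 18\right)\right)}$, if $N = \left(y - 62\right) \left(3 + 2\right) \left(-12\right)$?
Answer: $\sqrt{3405} \approx 58.352$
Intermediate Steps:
$N = 2520$ ($N = \left(20 - 62\right) \left(3 + 2\right) \left(-12\right) = - 42 \cdot 5 \left(-12\right) = \left(-42\right) \left(-60\right) = 2520$)
$\sqrt{N - \left(104 - 43 \left(5 + 18\right)\right)} = \sqrt{2520 - \left(104 - 43 \left(5 + 18\right)\right)} = \sqrt{2520 + \left(-104 + 43 \cdot 23\right)} = \sqrt{2520 + \left(-104 + 989\right)} = \sqrt{2520 + 885} = \sqrt{3405}$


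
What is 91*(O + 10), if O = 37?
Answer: 4277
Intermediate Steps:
91*(O + 10) = 91*(37 + 10) = 91*47 = 4277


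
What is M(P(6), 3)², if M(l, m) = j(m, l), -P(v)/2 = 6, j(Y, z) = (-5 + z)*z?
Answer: 41616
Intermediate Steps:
j(Y, z) = z*(-5 + z)
P(v) = -12 (P(v) = -2*6 = -12)
M(l, m) = l*(-5 + l)
M(P(6), 3)² = (-12*(-5 - 12))² = (-12*(-17))² = 204² = 41616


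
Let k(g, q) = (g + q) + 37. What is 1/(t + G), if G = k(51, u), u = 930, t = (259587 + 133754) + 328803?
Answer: 1/723162 ≈ 1.3828e-6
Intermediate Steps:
t = 722144 (t = 393341 + 328803 = 722144)
k(g, q) = 37 + g + q
G = 1018 (G = 37 + 51 + 930 = 1018)
1/(t + G) = 1/(722144 + 1018) = 1/723162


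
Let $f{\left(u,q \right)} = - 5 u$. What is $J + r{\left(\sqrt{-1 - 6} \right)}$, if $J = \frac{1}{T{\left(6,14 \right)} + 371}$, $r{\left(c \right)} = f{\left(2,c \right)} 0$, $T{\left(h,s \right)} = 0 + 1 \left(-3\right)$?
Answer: $\frac{1}{368} \approx 0.0027174$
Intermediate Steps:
$T{\left(h,s \right)} = -3$ ($T{\left(h,s \right)} = 0 - 3 = -3$)
$r{\left(c \right)} = 0$ ($r{\left(c \right)} = \left(-5\right) 2 \cdot 0 = \left(-10\right) 0 = 0$)
$J = \frac{1}{368}$ ($J = \frac{1}{-3 + 371} = \frac{1}{368} \approx 0.0027174$)
$J + r{\left(\sqrt{-1 - 6} \right)} = \frac{1}{368} + 0 = \frac{1}{368}$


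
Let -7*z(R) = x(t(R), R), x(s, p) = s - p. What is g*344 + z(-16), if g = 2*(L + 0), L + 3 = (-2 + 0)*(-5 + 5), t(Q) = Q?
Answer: -2064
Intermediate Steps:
L = -3 (L = -3 + (-2 + 0)*(-5 + 5) = -3 - 2*0 = -3 + 0 = -3)
z(R) = 0 (z(R) = -(R - R)/7 = -⅐*0 = 0)
g = -6 (g = 2*(-3 + 0) = 2*(-3) = -6)
g*344 + z(-16) = -6*344 + 0 = -2064 + 0 = -2064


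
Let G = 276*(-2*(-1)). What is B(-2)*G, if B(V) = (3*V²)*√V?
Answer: 6624*I*√2 ≈ 9367.8*I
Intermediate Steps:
G = 552 (G = 276*2 = 552)
B(V) = 3*V^(5/2)
B(-2)*G = (3*(-2)^(5/2))*552 = (3*(4*I*√2))*552 = (12*I*√2)*552 = 6624*I*√2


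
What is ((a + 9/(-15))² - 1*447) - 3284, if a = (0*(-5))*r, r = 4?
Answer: -93266/25 ≈ -3730.6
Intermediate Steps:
a = 0 (a = (0*(-5))*4 = 0*4 = 0)
((a + 9/(-15))² - 1*447) - 3284 = ((0 + 9/(-15))² - 1*447) - 3284 = ((0 + 9*(-1/15))² - 447) - 3284 = ((0 - ⅗)² - 447) - 3284 = ((-⅗)² - 447) - 3284 = (9/25 - 447) - 3284 = -11166/25 - 3284 = -93266/25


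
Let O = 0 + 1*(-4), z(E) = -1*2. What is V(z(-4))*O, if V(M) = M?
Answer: 8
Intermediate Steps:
z(E) = -2
O = -4 (O = 0 - 4 = -4)
V(z(-4))*O = -2*(-4) = 8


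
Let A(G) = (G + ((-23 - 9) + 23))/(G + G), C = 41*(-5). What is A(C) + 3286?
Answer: 673737/205 ≈ 3286.5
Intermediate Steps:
C = -205
A(G) = (-9 + G)/(2*G) (A(G) = (G + (-32 + 23))/((2*G)) = (G - 9)*(1/(2*G)) = (-9 + G)*(1/(2*G)) = (-9 + G)/(2*G))
A(C) + 3286 = (1/2)*(-9 - 205)/(-205) + 3286 = (1/2)*(-1/205)*(-214) + 3286 = 107/205 + 3286 = 673737/205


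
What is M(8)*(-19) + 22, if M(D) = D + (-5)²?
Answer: -605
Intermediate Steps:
M(D) = 25 + D (M(D) = D + 25 = 25 + D)
M(8)*(-19) + 22 = (25 + 8)*(-19) + 22 = 33*(-19) + 22 = -627 + 22 = -605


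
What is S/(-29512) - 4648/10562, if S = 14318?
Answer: -72099623/77926436 ≈ -0.92523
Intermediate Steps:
S/(-29512) - 4648/10562 = 14318/(-29512) - 4648/10562 = 14318*(-1/29512) - 4648*1/10562 = -7159/14756 - 2324/5281 = -72099623/77926436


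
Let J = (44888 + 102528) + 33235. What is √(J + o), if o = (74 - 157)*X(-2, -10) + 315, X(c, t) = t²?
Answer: √172666 ≈ 415.53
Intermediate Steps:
o = -7985 (o = (74 - 157)*(-10)² + 315 = -83*100 + 315 = -8300 + 315 = -7985)
J = 180651 (J = 147416 + 33235 = 180651)
√(J + o) = √(180651 - 7985) = √172666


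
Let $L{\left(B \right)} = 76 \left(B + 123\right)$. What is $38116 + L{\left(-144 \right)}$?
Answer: $36520$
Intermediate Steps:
$L{\left(B \right)} = 9348 + 76 B$ ($L{\left(B \right)} = 76 \left(123 + B\right) = 9348 + 76 B$)
$38116 + L{\left(-144 \right)} = 38116 + \left(9348 + 76 \left(-144\right)\right) = 38116 + \left(9348 - 10944\right) = 38116 - 1596 = 36520$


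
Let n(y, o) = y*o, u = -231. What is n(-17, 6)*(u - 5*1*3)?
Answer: 25092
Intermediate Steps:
n(y, o) = o*y
n(-17, 6)*(u - 5*1*3) = (6*(-17))*(-231 - 5*1*3) = -102*(-231 - 5*3) = -102*(-231 - 15) = -102*(-246) = 25092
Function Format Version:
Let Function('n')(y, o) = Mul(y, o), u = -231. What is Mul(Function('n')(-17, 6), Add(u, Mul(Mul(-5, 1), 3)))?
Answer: 25092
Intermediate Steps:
Function('n')(y, o) = Mul(o, y)
Mul(Function('n')(-17, 6), Add(u, Mul(Mul(-5, 1), 3))) = Mul(Mul(6, -17), Add(-231, Mul(Mul(-5, 1), 3))) = Mul(-102, Add(-231, Mul(-5, 3))) = Mul(-102, Add(-231, -15)) = Mul(-102, -246) = 25092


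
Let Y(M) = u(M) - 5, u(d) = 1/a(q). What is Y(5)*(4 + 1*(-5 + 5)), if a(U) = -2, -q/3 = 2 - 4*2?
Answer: -22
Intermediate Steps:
q = 18 (q = -3*(2 - 4*2) = -3*(2 - 8) = -3*(-6) = 18)
u(d) = -½ (u(d) = 1/(-2) = -½)
Y(M) = -11/2 (Y(M) = -½ - 5 = -11/2)
Y(5)*(4 + 1*(-5 + 5)) = -11*(4 + 1*(-5 + 5))/2 = -11*(4 + 1*0)/2 = -11*(4 + 0)/2 = -11/2*4 = -22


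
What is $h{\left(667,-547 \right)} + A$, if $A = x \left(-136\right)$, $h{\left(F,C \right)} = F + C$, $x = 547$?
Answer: $-74272$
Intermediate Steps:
$h{\left(F,C \right)} = C + F$
$A = -74392$ ($A = 547 \left(-136\right) = -74392$)
$h{\left(667,-547 \right)} + A = \left(-547 + 667\right) - 74392 = 120 - 74392 = -74272$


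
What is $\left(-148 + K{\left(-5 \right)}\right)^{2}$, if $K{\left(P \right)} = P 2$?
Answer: $24964$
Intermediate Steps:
$K{\left(P \right)} = 2 P$
$\left(-148 + K{\left(-5 \right)}\right)^{2} = \left(-148 + 2 \left(-5\right)\right)^{2} = \left(-148 - 10\right)^{2} = \left(-158\right)^{2} = 24964$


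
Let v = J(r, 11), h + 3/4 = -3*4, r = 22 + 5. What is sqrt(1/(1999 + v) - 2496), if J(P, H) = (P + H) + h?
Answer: 2*I*sqrt(40910311119)/8097 ≈ 49.96*I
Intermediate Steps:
r = 27
h = -51/4 (h = -3/4 - 3*4 = -3/4 - 12 = -51/4 ≈ -12.750)
J(P, H) = -51/4 + H + P (J(P, H) = (P + H) - 51/4 = (H + P) - 51/4 = -51/4 + H + P)
v = 101/4 (v = -51/4 + 11 + 27 = 101/4 ≈ 25.250)
sqrt(1/(1999 + v) - 2496) = sqrt(1/(1999 + 101/4) - 2496) = sqrt(1/(8097/4) - 2496) = sqrt(4/8097 - 2496) = sqrt(-20210108/8097) = 2*I*sqrt(40910311119)/8097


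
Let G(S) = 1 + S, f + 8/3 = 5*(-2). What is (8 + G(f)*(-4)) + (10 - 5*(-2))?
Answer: 224/3 ≈ 74.667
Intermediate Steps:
f = -38/3 (f = -8/3 + 5*(-2) = -8/3 - 10 = -38/3 ≈ -12.667)
(8 + G(f)*(-4)) + (10 - 5*(-2)) = (8 + (1 - 38/3)*(-4)) + (10 - 5*(-2)) = (8 - 35/3*(-4)) + (10 + 10) = (8 + 140/3) + 20 = 164/3 + 20 = 224/3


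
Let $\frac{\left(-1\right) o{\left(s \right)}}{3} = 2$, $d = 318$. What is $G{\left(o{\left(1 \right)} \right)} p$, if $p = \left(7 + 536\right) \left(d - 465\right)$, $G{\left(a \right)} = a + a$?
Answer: $957852$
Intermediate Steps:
$o{\left(s \right)} = -6$ ($o{\left(s \right)} = \left(-3\right) 2 = -6$)
$G{\left(a \right)} = 2 a$
$p = -79821$ ($p = \left(7 + 536\right) \left(318 - 465\right) = 543 \left(-147\right) = -79821$)
$G{\left(o{\left(1 \right)} \right)} p = 2 \left(-6\right) \left(-79821\right) = \left(-12\right) \left(-79821\right) = 957852$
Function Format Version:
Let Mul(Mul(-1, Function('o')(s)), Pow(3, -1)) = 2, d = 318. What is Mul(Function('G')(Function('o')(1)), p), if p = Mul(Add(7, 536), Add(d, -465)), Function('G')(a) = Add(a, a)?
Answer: 957852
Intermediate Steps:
Function('o')(s) = -6 (Function('o')(s) = Mul(-3, 2) = -6)
Function('G')(a) = Mul(2, a)
p = -79821 (p = Mul(Add(7, 536), Add(318, -465)) = Mul(543, -147) = -79821)
Mul(Function('G')(Function('o')(1)), p) = Mul(Mul(2, -6), -79821) = Mul(-12, -79821) = 957852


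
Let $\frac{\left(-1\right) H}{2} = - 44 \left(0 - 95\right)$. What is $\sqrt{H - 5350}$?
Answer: $i \sqrt{13710} \approx 117.09 i$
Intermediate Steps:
$H = -8360$ ($H = - 2 \left(- 44 \left(0 - 95\right)\right) = - 2 \left(\left(-44\right) \left(-95\right)\right) = \left(-2\right) 4180 = -8360$)
$\sqrt{H - 5350} = \sqrt{-8360 - 5350} = \sqrt{-13710} = i \sqrt{13710}$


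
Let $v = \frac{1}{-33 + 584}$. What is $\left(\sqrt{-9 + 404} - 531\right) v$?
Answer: $- \frac{531}{551} + \frac{\sqrt{395}}{551} \approx -0.92763$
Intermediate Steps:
$v = \frac{1}{551} \approx 0.0018149$
$\left(\sqrt{-9 + 404} - 531\right) v = \left(\sqrt{-9 + 404} - 531\right) \frac{1}{551} = \left(\sqrt{395} - 531\right) \frac{1}{551} = \left(-531 + \sqrt{395}\right) \frac{1}{551} = - \frac{531}{551} + \frac{\sqrt{395}}{551}$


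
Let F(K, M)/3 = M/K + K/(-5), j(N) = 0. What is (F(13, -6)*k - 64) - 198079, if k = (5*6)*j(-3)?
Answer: -198143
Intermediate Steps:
k = 0 (k = (5*6)*0 = 30*0 = 0)
F(K, M) = -3*K/5 + 3*M/K (F(K, M) = 3*(M/K + K/(-5)) = 3*(M/K + K*(-⅕)) = 3*(M/K - K/5) = 3*(-K/5 + M/K) = -3*K/5 + 3*M/K)
(F(13, -6)*k - 64) - 198079 = ((-⅗*13 + 3*(-6)/13)*0 - 64) - 198079 = ((-39/5 + 3*(-6)*(1/13))*0 - 64) - 198079 = ((-39/5 - 18/13)*0 - 64) - 198079 = (-597/65*0 - 64) - 198079 = (0 - 64) - 198079 = -64 - 198079 = -198143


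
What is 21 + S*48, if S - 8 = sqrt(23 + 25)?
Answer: 405 + 192*sqrt(3) ≈ 737.55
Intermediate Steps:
S = 8 + 4*sqrt(3) (S = 8 + sqrt(23 + 25) = 8 + sqrt(48) = 8 + 4*sqrt(3) ≈ 14.928)
21 + S*48 = 21 + (8 + 4*sqrt(3))*48 = 21 + (384 + 192*sqrt(3)) = 405 + 192*sqrt(3)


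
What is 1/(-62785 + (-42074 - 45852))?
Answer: -1/150711 ≈ -6.6352e-6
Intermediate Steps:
1/(-62785 + (-42074 - 45852)) = 1/(-62785 - 87926) = 1/(-150711) = -1/150711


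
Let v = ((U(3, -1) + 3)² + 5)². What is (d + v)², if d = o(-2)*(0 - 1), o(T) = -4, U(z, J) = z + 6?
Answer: 493062025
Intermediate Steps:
U(z, J) = 6 + z
d = 4 (d = -4*(0 - 1) = -4*(-1) = 4)
v = 22201 (v = (((6 + 3) + 3)² + 5)² = ((9 + 3)² + 5)² = (12² + 5)² = (144 + 5)² = 149² = 22201)
(d + v)² = (4 + 22201)² = 22205² = 493062025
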